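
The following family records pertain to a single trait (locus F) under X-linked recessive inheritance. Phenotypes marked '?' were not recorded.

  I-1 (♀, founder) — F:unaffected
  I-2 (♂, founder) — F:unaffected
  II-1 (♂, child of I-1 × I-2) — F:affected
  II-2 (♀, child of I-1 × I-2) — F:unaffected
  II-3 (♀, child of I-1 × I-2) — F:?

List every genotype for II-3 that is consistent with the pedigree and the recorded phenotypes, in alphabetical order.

F/I-1 un ·: X^FX^f
F/I-2 un ·: X^FY
F/II-1 aff I-1×I-2: X^fY
F/II-2 un I-1×I-2: X^FX^F|X^FX^f
F/II-3 ? I-1×I-2: X^FX^F|X^FX^f
⇒ F over [I-1,I-2,II-1,II-2,II-3]: 4 consistent

II-3 ∈ {X^FX^F, X^FX^f}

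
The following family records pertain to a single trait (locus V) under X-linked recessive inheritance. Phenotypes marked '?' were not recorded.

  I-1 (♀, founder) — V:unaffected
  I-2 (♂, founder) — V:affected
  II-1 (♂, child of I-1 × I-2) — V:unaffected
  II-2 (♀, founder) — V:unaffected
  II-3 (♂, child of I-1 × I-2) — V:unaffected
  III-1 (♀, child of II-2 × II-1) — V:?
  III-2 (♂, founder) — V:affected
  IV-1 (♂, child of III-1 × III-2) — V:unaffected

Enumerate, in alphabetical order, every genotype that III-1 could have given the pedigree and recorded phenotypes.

III-1 ∈ {X^VX^V, X^VX^v}

V/I-1 un ·: X^VX^V|X^VX^v
V/I-2 aff ·: X^vY
V/II-1 un I-1×I-2: X^VY
V/II-2 un ·: X^VX^V|X^VX^v
V/II-3 un I-1×I-2: X^VY
V/III-1 ? II-2×II-1: X^VX^V|X^VX^v
V/III-2 aff ·: X^vY
V/IV-1 un III-1×III-2: X^VY
⇒ V over [I-1,I-2,II-1,II-2,II-3,III-1,III-2,IV-1]: 6 consistent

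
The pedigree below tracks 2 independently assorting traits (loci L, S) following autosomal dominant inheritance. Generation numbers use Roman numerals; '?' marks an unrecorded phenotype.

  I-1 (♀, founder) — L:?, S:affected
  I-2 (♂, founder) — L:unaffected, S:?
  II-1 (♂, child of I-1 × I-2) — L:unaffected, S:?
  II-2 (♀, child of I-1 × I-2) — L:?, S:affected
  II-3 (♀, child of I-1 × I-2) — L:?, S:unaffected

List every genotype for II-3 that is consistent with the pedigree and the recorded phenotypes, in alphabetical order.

II-3 ∈ {Ll ss, ll ss}

L/I-1 ? ·: ll|Ll
L/I-2 un ·: ll
L/II-1 un I-1×I-2: ll
L/II-2 ? I-1×I-2: ll|Ll
L/II-3 ? I-1×I-2: ll|Ll
⇒ L over [I-1,I-2,II-1,II-2,II-3]: 5 consistent
S/I-1 aff ·: Ss
S/I-2 ? ·: ss|Ss
S/II-1 ? I-1×I-2: ss|Ss|SS
S/II-2 aff I-1×I-2: Ss|SS
S/II-3 un I-1×I-2: ss
⇒ S over [I-1,I-2,II-1,II-2,II-3]: 8 consistent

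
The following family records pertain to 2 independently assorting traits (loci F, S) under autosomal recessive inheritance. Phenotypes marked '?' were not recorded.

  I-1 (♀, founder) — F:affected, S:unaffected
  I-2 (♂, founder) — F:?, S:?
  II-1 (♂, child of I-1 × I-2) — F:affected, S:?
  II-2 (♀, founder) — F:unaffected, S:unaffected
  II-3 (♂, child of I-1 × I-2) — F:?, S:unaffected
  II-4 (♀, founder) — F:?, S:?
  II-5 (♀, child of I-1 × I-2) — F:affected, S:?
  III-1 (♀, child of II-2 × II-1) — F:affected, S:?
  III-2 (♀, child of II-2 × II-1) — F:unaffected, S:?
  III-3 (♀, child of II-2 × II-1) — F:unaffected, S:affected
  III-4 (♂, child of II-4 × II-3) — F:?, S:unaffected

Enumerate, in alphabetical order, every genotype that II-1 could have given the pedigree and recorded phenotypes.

F/I-1 aff ·: ff
F/I-2 ? ·: Ff|ff
F/II-1 aff I-1×I-2: ff
F/II-2 un ·: Ff
F/II-3 ? I-1×I-2: Ff|ff
F/II-4 ? ·: FF|Ff|ff
F/II-5 aff I-1×I-2: ff
F/III-1 aff II-2×II-1: ff
F/III-2 un II-2×II-1: Ff
F/III-3 un II-2×II-1: Ff
F/III-4 ? II-4×II-3: FF|Ff|ff
⇒ F over [I-1,I-2,II-1,II-2,II-3,II-4,II-5,III-1,III-2,III-3,III-4]: 15 consistent
S/I-1 un ·: SS|Ss
S/I-2 ? ·: SS|Ss|ss
S/II-1 ? I-1×I-2: Ss|ss
S/II-2 un ·: Ss
S/II-3 un I-1×I-2: SS|Ss
S/II-4 ? ·: SS|Ss|ss
S/II-5 ? I-1×I-2: SS|Ss|ss
S/III-1 ? II-2×II-1: SS|Ss|ss
S/III-2 ? II-2×II-1: SS|Ss|ss
S/III-3 aff II-2×II-1: ss
S/III-4 un II-4×II-3: SS|Ss
⇒ S over [I-1,I-2,II-1,II-2,II-3,II-4,II-5,III-1,III-2,III-3,III-4]: 850 consistent

II-1 ∈ {ff Ss, ff ss}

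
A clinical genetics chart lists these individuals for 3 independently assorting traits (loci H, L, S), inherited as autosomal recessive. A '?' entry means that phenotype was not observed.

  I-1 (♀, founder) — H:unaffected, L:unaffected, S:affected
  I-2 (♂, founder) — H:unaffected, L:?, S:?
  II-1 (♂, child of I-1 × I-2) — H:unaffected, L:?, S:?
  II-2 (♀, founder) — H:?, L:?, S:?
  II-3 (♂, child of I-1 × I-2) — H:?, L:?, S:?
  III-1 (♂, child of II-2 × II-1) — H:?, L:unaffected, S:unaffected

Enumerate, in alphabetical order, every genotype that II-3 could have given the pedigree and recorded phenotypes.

II-3 ∈ {HH LL Ss, HH LL ss, HH Ll Ss, HH Ll ss, HH ll Ss, HH ll ss, Hh LL Ss, Hh LL ss, Hh Ll Ss, Hh Ll ss, Hh ll Ss, Hh ll ss, hh LL Ss, hh LL ss, hh Ll Ss, hh Ll ss, hh ll Ss, hh ll ss}

H/I-1 un ·: HH|Hh
H/I-2 un ·: HH|Hh
H/II-1 un I-1×I-2: HH|Hh
H/II-2 ? ·: HH|Hh|hh
H/II-3 ? I-1×I-2: HH|Hh|hh
H/III-1 ? II-2×II-1: HH|Hh|hh
⇒ H over [I-1,I-2,II-1,II-2,II-3,III-1]: 81 consistent
L/I-1 un ·: LL|Ll
L/I-2 ? ·: LL|Ll|ll
L/II-1 ? I-1×I-2: LL|Ll|ll
L/II-2 ? ·: LL|Ll|ll
L/II-3 ? I-1×I-2: LL|Ll|ll
L/III-1 un II-2×II-1: LL|Ll
⇒ L over [I-1,I-2,II-1,II-2,II-3,III-1]: 92 consistent
S/I-1 aff ·: ss
S/I-2 ? ·: SS|Ss|ss
S/II-1 ? I-1×I-2: Ss|ss
S/II-2 ? ·: SS|Ss|ss
S/II-3 ? I-1×I-2: Ss|ss
S/III-1 un II-2×II-1: SS|Ss
⇒ S over [I-1,I-2,II-1,II-2,II-3,III-1]: 21 consistent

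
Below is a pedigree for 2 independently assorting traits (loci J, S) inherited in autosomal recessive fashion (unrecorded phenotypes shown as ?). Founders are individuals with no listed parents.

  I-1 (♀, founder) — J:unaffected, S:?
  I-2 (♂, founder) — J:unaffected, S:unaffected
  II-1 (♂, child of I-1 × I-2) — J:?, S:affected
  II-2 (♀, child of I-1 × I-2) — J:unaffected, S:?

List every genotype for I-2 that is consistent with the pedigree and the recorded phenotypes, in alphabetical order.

J/I-1 un ·: JJ|Jj
J/I-2 un ·: JJ|Jj
J/II-1 ? I-1×I-2: JJ|Jj|jj
J/II-2 un I-1×I-2: JJ|Jj
⇒ J over [I-1,I-2,II-1,II-2]: 15 consistent
S/I-1 ? ·: Ss|ss
S/I-2 un ·: Ss
S/II-1 aff I-1×I-2: ss
S/II-2 ? I-1×I-2: SS|Ss|ss
⇒ S over [I-1,I-2,II-1,II-2]: 5 consistent

I-2 ∈ {JJ Ss, Jj Ss}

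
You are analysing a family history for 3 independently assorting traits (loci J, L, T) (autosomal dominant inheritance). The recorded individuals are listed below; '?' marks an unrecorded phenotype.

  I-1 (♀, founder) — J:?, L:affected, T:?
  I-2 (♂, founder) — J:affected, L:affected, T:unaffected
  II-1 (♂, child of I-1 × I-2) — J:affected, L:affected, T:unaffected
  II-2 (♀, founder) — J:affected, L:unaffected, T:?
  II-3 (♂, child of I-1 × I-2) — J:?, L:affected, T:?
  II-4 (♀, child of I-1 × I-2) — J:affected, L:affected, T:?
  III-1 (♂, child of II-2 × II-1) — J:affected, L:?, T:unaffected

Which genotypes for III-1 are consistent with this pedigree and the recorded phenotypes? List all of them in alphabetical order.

III-1 ∈ {JJ Ll tt, JJ ll tt, Jj Ll tt, Jj ll tt}

J/I-1 ? ·: jj|Jj|JJ
J/I-2 aff ·: Jj|JJ
J/II-1 aff I-1×I-2: Jj|JJ
J/II-2 aff ·: Jj|JJ
J/II-3 ? I-1×I-2: jj|Jj|JJ
J/II-4 aff I-1×I-2: Jj|JJ
J/III-1 aff II-2×II-1: Jj|JJ
⇒ J over [I-1,I-2,II-1,II-2,II-3,II-4,III-1]: 113 consistent
L/I-1 aff ·: Ll|LL
L/I-2 aff ·: Ll|LL
L/II-1 aff I-1×I-2: Ll|LL
L/II-2 un ·: ll
L/II-3 aff I-1×I-2: Ll|LL
L/II-4 aff I-1×I-2: Ll|LL
L/III-1 ? II-2×II-1: ll|Ll
⇒ L over [I-1,I-2,II-1,II-2,II-3,II-4,III-1]: 37 consistent
T/I-1 ? ·: tt|Tt
T/I-2 un ·: tt
T/II-1 un I-1×I-2: tt
T/II-2 ? ·: tt|Tt
T/II-3 ? I-1×I-2: tt|Tt
T/II-4 ? I-1×I-2: tt|Tt
T/III-1 un II-2×II-1: tt
⇒ T over [I-1,I-2,II-1,II-2,II-3,II-4,III-1]: 10 consistent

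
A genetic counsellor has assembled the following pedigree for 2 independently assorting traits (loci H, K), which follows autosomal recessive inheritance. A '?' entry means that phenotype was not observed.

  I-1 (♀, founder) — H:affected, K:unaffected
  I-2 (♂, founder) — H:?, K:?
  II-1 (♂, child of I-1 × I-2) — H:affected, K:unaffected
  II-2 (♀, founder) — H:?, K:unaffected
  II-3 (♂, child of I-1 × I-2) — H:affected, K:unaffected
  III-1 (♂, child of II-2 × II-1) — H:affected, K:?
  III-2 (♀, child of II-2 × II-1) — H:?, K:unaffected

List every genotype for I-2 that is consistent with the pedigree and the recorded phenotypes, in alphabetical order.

H/I-1 aff ·: hh
H/I-2 ? ·: Hh|hh
H/II-1 aff I-1×I-2: hh
H/II-2 ? ·: Hh|hh
H/II-3 aff I-1×I-2: hh
H/III-1 aff II-2×II-1: hh
H/III-2 ? II-2×II-1: Hh|hh
⇒ H over [I-1,I-2,II-1,II-2,II-3,III-1,III-2]: 6 consistent
K/I-1 un ·: KK|Kk
K/I-2 ? ·: KK|Kk|kk
K/II-1 un I-1×I-2: KK|Kk
K/II-2 un ·: KK|Kk
K/II-3 un I-1×I-2: KK|Kk
K/III-1 ? II-2×II-1: KK|Kk|kk
K/III-2 un II-2×II-1: KK|Kk
⇒ K over [I-1,I-2,II-1,II-2,II-3,III-1,III-2]: 115 consistent

I-2 ∈ {Hh KK, Hh Kk, Hh kk, hh KK, hh Kk, hh kk}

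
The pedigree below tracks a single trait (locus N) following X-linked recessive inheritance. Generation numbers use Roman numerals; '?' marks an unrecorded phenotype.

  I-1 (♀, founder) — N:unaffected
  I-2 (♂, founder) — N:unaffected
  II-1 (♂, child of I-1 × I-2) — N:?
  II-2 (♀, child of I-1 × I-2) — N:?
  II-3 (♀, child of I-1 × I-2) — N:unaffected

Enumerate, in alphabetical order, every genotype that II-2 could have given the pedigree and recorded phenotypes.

N/I-1 un ·: X^NX^N|X^NX^n
N/I-2 un ·: X^NY
N/II-1 ? I-1×I-2: X^NY|X^nY
N/II-2 ? I-1×I-2: X^NX^N|X^NX^n
N/II-3 un I-1×I-2: X^NX^N|X^NX^n
⇒ N over [I-1,I-2,II-1,II-2,II-3]: 9 consistent

II-2 ∈ {X^NX^N, X^NX^n}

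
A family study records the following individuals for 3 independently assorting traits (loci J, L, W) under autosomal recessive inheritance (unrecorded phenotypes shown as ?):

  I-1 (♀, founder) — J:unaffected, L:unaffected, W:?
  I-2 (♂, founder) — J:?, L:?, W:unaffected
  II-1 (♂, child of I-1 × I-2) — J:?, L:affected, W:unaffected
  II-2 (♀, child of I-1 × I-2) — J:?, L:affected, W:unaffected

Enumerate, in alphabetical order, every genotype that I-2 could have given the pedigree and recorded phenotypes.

I-2 ∈ {JJ Ll WW, JJ Ll Ww, JJ ll WW, JJ ll Ww, Jj Ll WW, Jj Ll Ww, Jj ll WW, Jj ll Ww, jj Ll WW, jj Ll Ww, jj ll WW, jj ll Ww}

J/I-1 un ·: JJ|Jj
J/I-2 ? ·: JJ|Jj|jj
J/II-1 ? I-1×I-2: JJ|Jj|jj
J/II-2 ? I-1×I-2: JJ|Jj|jj
⇒ J over [I-1,I-2,II-1,II-2]: 23 consistent
L/I-1 un ·: Ll
L/I-2 ? ·: Ll|ll
L/II-1 aff I-1×I-2: ll
L/II-2 aff I-1×I-2: ll
⇒ L over [I-1,I-2,II-1,II-2]: 2 consistent
W/I-1 ? ·: WW|Ww|ww
W/I-2 un ·: WW|Ww
W/II-1 un I-1×I-2: WW|Ww
W/II-2 un I-1×I-2: WW|Ww
⇒ W over [I-1,I-2,II-1,II-2]: 15 consistent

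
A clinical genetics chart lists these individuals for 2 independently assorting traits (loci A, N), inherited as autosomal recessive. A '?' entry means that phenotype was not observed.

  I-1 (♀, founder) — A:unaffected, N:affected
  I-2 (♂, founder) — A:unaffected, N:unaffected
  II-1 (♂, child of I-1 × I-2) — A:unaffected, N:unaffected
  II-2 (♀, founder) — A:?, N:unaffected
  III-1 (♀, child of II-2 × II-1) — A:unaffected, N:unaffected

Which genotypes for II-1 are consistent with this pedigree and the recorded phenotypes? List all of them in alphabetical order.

A/I-1 un ·: AA|Aa
A/I-2 un ·: AA|Aa
A/II-1 un I-1×I-2: AA|Aa
A/II-2 ? ·: AA|Aa|aa
A/III-1 un II-2×II-1: AA|Aa
⇒ A over [I-1,I-2,II-1,II-2,III-1]: 31 consistent
N/I-1 aff ·: nn
N/I-2 un ·: NN|Nn
N/II-1 un I-1×I-2: Nn
N/II-2 un ·: NN|Nn
N/III-1 un II-2×II-1: NN|Nn
⇒ N over [I-1,I-2,II-1,II-2,III-1]: 8 consistent

II-1 ∈ {AA Nn, Aa Nn}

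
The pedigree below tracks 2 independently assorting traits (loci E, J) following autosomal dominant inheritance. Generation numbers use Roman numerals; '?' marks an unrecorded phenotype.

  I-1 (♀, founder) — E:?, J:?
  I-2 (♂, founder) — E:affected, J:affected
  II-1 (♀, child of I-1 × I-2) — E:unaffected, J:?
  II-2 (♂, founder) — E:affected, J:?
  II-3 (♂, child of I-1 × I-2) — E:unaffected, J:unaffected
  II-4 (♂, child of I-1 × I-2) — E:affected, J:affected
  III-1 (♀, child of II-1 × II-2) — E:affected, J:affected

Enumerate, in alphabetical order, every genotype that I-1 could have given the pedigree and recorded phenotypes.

I-1 ∈ {Ee Jj, Ee jj, ee Jj, ee jj}

E/I-1 ? ·: ee|Ee
E/I-2 aff ·: Ee
E/II-1 un I-1×I-2: ee
E/II-2 aff ·: Ee|EE
E/II-3 un I-1×I-2: ee
E/II-4 aff I-1×I-2: Ee|EE
E/III-1 aff II-1×II-2: Ee
⇒ E over [I-1,I-2,II-1,II-2,II-3,II-4,III-1]: 6 consistent
J/I-1 ? ·: jj|Jj
J/I-2 aff ·: Jj
J/II-1 ? I-1×I-2: jj|Jj|JJ
J/II-2 ? ·: jj|Jj|JJ
J/II-3 un I-1×I-2: jj
J/II-4 aff I-1×I-2: Jj|JJ
J/III-1 aff II-1×II-2: Jj|JJ
⇒ J over [I-1,I-2,II-1,II-2,II-3,II-4,III-1]: 29 consistent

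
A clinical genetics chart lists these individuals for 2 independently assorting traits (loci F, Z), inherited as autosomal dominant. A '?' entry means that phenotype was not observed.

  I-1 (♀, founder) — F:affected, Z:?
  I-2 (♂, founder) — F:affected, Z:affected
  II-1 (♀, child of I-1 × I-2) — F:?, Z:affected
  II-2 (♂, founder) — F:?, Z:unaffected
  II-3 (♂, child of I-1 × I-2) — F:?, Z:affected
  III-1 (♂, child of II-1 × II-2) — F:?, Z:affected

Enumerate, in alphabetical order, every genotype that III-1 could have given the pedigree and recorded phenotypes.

III-1 ∈ {FF Zz, Ff Zz, ff Zz}

F/I-1 aff ·: Ff|FF
F/I-2 aff ·: Ff|FF
F/II-1 ? I-1×I-2: ff|Ff|FF
F/II-2 ? ·: ff|Ff|FF
F/II-3 ? I-1×I-2: ff|Ff|FF
F/III-1 ? II-1×II-2: ff|Ff|FF
⇒ F over [I-1,I-2,II-1,II-2,II-3,III-1]: 93 consistent
Z/I-1 ? ·: zz|Zz|ZZ
Z/I-2 aff ·: Zz|ZZ
Z/II-1 aff I-1×I-2: Zz|ZZ
Z/II-2 un ·: zz
Z/II-3 aff I-1×I-2: Zz|ZZ
Z/III-1 aff II-1×II-2: Zz
⇒ Z over [I-1,I-2,II-1,II-2,II-3,III-1]: 15 consistent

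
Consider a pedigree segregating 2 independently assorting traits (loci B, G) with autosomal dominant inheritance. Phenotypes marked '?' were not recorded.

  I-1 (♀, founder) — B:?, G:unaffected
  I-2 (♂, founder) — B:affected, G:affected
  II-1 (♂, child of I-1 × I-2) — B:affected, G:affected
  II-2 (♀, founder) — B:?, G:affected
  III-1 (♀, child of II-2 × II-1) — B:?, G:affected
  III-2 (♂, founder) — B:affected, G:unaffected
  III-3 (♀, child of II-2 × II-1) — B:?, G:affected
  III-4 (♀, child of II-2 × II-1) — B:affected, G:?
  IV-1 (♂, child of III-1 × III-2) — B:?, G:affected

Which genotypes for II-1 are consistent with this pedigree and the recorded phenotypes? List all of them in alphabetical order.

B/I-1 ? ·: bb|Bb|BB
B/I-2 aff ·: Bb|BB
B/II-1 aff I-1×I-2: Bb|BB
B/II-2 ? ·: bb|Bb|BB
B/III-1 ? II-2×II-1: bb|Bb|BB
B/III-2 aff ·: Bb|BB
B/III-3 ? II-2×II-1: bb|Bb|BB
B/III-4 aff II-2×II-1: Bb|BB
B/IV-1 ? III-1×III-2: bb|Bb|BB
⇒ B over [I-1,I-2,II-1,II-2,III-1,III-2,III-3,III-4,IV-1]: 730 consistent
G/I-1 un ·: gg
G/I-2 aff ·: Gg|GG
G/II-1 aff I-1×I-2: Gg
G/II-2 aff ·: Gg|GG
G/III-1 aff II-2×II-1: Gg|GG
G/III-2 un ·: gg
G/III-3 aff II-2×II-1: Gg|GG
G/III-4 ? II-2×II-1: gg|Gg|GG
G/IV-1 aff III-1×III-2: Gg
⇒ G over [I-1,I-2,II-1,II-2,III-1,III-2,III-3,III-4,IV-1]: 40 consistent

II-1 ∈ {BB Gg, Bb Gg}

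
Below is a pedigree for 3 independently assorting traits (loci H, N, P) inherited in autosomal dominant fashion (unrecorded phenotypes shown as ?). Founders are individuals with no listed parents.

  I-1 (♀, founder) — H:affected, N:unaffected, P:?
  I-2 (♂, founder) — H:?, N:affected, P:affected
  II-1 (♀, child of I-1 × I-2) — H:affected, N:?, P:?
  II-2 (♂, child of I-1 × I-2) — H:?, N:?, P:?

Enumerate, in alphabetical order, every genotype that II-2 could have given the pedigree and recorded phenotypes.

II-2 ∈ {HH Nn PP, HH Nn Pp, HH Nn pp, HH nn PP, HH nn Pp, HH nn pp, Hh Nn PP, Hh Nn Pp, Hh Nn pp, Hh nn PP, Hh nn Pp, Hh nn pp, hh Nn PP, hh Nn Pp, hh Nn pp, hh nn PP, hh nn Pp, hh nn pp}

H/I-1 aff ·: Hh|HH
H/I-2 ? ·: hh|Hh|HH
H/II-1 aff I-1×I-2: Hh|HH
H/II-2 ? I-1×I-2: hh|Hh|HH
⇒ H over [I-1,I-2,II-1,II-2]: 18 consistent
N/I-1 un ·: nn
N/I-2 aff ·: Nn|NN
N/II-1 ? I-1×I-2: nn|Nn
N/II-2 ? I-1×I-2: nn|Nn
⇒ N over [I-1,I-2,II-1,II-2]: 5 consistent
P/I-1 ? ·: pp|Pp|PP
P/I-2 aff ·: Pp|PP
P/II-1 ? I-1×I-2: pp|Pp|PP
P/II-2 ? I-1×I-2: pp|Pp|PP
⇒ P over [I-1,I-2,II-1,II-2]: 23 consistent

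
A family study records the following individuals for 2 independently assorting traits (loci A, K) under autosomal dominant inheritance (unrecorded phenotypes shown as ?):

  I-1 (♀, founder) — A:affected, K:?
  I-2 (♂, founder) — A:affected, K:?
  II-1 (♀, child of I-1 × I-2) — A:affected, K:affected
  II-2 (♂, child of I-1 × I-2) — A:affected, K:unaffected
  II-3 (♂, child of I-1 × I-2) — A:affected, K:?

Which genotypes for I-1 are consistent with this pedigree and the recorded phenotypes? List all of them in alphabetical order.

I-1 ∈ {AA Kk, AA kk, Aa Kk, Aa kk}

A/I-1 aff ·: Aa|AA
A/I-2 aff ·: Aa|AA
A/II-1 aff I-1×I-2: Aa|AA
A/II-2 aff I-1×I-2: Aa|AA
A/II-3 aff I-1×I-2: Aa|AA
⇒ A over [I-1,I-2,II-1,II-2,II-3]: 25 consistent
K/I-1 ? ·: kk|Kk
K/I-2 ? ·: kk|Kk
K/II-1 aff I-1×I-2: Kk|KK
K/II-2 un I-1×I-2: kk
K/II-3 ? I-1×I-2: kk|Kk|KK
⇒ K over [I-1,I-2,II-1,II-2,II-3]: 10 consistent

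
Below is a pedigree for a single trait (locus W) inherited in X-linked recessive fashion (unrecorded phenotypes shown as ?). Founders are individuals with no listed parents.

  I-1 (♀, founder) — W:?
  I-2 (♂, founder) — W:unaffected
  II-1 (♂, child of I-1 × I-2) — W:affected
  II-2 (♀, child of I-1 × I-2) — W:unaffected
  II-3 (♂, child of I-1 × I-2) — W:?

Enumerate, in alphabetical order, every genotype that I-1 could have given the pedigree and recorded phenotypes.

I-1 ∈ {X^WX^w, X^wX^w}

W/I-1 ? ·: X^WX^w|X^wX^w
W/I-2 un ·: X^WY
W/II-1 aff I-1×I-2: X^wY
W/II-2 un I-1×I-2: X^WX^W|X^WX^w
W/II-3 ? I-1×I-2: X^WY|X^wY
⇒ W over [I-1,I-2,II-1,II-2,II-3]: 5 consistent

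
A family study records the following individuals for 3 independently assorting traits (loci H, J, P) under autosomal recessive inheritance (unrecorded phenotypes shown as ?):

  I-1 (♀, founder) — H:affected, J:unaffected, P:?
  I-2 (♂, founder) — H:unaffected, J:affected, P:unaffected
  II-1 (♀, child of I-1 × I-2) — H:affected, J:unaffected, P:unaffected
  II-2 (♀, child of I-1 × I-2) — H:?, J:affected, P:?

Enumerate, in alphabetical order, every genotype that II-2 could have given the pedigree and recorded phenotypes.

H/I-1 aff ·: hh
H/I-2 un ·: Hh
H/II-1 aff I-1×I-2: hh
H/II-2 ? I-1×I-2: Hh|hh
⇒ H over [I-1,I-2,II-1,II-2]: 2 consistent
J/I-1 un ·: Jj
J/I-2 aff ·: jj
J/II-1 un I-1×I-2: Jj
J/II-2 aff I-1×I-2: jj
⇒ J over [I-1,I-2,II-1,II-2]: 1 consistent
P/I-1 ? ·: PP|Pp|pp
P/I-2 un ·: PP|Pp
P/II-1 un I-1×I-2: PP|Pp
P/II-2 ? I-1×I-2: PP|Pp|pp
⇒ P over [I-1,I-2,II-1,II-2]: 18 consistent

II-2 ∈ {Hh jj PP, Hh jj Pp, Hh jj pp, hh jj PP, hh jj Pp, hh jj pp}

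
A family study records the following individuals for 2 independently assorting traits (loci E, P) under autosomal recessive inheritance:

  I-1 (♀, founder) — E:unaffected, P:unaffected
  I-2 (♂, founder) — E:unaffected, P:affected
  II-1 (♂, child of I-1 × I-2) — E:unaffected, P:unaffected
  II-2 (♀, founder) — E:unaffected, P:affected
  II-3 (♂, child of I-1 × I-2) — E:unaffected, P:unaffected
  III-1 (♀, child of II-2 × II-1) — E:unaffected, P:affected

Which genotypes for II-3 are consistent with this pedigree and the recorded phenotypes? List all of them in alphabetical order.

E/I-1 un ·: EE|Ee
E/I-2 un ·: EE|Ee
E/II-1 un I-1×I-2: EE|Ee
E/II-2 un ·: EE|Ee
E/II-3 un I-1×I-2: EE|Ee
E/III-1 un II-2×II-1: EE|Ee
⇒ E over [I-1,I-2,II-1,II-2,II-3,III-1]: 45 consistent
P/I-1 un ·: PP|Pp
P/I-2 aff ·: pp
P/II-1 un I-1×I-2: Pp
P/II-2 aff ·: pp
P/II-3 un I-1×I-2: Pp
P/III-1 aff II-2×II-1: pp
⇒ P over [I-1,I-2,II-1,II-2,II-3,III-1]: 2 consistent

II-3 ∈ {EE Pp, Ee Pp}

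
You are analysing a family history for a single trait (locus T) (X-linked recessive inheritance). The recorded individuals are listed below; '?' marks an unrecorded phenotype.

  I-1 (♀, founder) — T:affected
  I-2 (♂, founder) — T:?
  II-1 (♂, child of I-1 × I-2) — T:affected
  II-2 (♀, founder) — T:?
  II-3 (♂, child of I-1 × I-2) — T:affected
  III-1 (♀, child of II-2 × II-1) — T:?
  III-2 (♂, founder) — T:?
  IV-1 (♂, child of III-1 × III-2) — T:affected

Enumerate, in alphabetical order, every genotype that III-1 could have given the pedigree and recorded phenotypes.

III-1 ∈ {X^TX^t, X^tX^t}

T/I-1 aff ·: X^tX^t
T/I-2 ? ·: X^TY|X^tY
T/II-1 aff I-1×I-2: X^tY
T/II-2 ? ·: X^TX^T|X^TX^t|X^tX^t
T/II-3 aff I-1×I-2: X^tY
T/III-1 ? II-2×II-1: X^TX^t|X^tX^t
T/III-2 ? ·: X^TY|X^tY
T/IV-1 aff III-1×III-2: X^tY
⇒ T over [I-1,I-2,II-1,II-2,II-3,III-1,III-2,IV-1]: 16 consistent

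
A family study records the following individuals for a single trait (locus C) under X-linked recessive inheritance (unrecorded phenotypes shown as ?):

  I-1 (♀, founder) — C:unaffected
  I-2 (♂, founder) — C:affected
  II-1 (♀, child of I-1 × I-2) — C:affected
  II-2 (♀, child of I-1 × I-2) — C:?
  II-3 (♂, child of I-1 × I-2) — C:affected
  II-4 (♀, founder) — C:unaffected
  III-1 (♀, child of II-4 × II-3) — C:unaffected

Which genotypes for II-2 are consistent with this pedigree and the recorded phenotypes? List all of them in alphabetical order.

II-2 ∈ {X^CX^c, X^cX^c}

C/I-1 un ·: X^CX^c
C/I-2 aff ·: X^cY
C/II-1 aff I-1×I-2: X^cX^c
C/II-2 ? I-1×I-2: X^CX^c|X^cX^c
C/II-3 aff I-1×I-2: X^cY
C/II-4 un ·: X^CX^C|X^CX^c
C/III-1 un II-4×II-3: X^CX^c
⇒ C over [I-1,I-2,II-1,II-2,II-3,II-4,III-1]: 4 consistent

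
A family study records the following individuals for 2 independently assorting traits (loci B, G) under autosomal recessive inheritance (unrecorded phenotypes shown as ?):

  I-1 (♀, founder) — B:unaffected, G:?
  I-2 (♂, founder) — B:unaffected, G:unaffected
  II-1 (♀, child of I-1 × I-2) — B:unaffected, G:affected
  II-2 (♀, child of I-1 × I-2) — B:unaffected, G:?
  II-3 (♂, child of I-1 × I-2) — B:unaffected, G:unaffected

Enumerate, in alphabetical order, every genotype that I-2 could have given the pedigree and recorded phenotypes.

I-2 ∈ {BB Gg, Bb Gg}

B/I-1 un ·: BB|Bb
B/I-2 un ·: BB|Bb
B/II-1 un I-1×I-2: BB|Bb
B/II-2 un I-1×I-2: BB|Bb
B/II-3 un I-1×I-2: BB|Bb
⇒ B over [I-1,I-2,II-1,II-2,II-3]: 25 consistent
G/I-1 ? ·: Gg|gg
G/I-2 un ·: Gg
G/II-1 aff I-1×I-2: gg
G/II-2 ? I-1×I-2: GG|Gg|gg
G/II-3 un I-1×I-2: GG|Gg
⇒ G over [I-1,I-2,II-1,II-2,II-3]: 8 consistent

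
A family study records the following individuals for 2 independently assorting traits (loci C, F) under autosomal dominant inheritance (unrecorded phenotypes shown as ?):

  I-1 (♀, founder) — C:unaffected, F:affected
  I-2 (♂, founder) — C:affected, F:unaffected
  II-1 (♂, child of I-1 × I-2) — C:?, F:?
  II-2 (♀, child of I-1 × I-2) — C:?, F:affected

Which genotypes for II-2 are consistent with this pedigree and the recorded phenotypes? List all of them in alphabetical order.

II-2 ∈ {Cc Ff, cc Ff}

C/I-1 un ·: cc
C/I-2 aff ·: Cc|CC
C/II-1 ? I-1×I-2: cc|Cc
C/II-2 ? I-1×I-2: cc|Cc
⇒ C over [I-1,I-2,II-1,II-2]: 5 consistent
F/I-1 aff ·: Ff|FF
F/I-2 un ·: ff
F/II-1 ? I-1×I-2: ff|Ff
F/II-2 aff I-1×I-2: Ff
⇒ F over [I-1,I-2,II-1,II-2]: 3 consistent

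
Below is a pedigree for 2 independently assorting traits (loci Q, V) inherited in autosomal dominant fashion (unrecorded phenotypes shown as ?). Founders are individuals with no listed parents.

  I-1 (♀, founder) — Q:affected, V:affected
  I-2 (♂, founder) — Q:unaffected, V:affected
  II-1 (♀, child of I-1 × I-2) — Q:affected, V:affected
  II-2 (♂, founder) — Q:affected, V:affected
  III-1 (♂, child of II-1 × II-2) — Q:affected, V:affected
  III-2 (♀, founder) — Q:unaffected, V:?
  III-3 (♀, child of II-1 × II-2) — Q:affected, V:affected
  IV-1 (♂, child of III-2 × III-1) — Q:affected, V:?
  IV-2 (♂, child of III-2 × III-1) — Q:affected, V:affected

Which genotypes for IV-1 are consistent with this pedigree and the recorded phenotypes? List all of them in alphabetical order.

IV-1 ∈ {Qq VV, Qq Vv, Qq vv}

Q/I-1 aff ·: Qq|QQ
Q/I-2 un ·: qq
Q/II-1 aff I-1×I-2: Qq
Q/II-2 aff ·: Qq|QQ
Q/III-1 aff II-1×II-2: Qq|QQ
Q/III-2 un ·: qq
Q/III-3 aff II-1×II-2: Qq|QQ
Q/IV-1 aff III-2×III-1: Qq
Q/IV-2 aff III-2×III-1: Qq
⇒ Q over [I-1,I-2,II-1,II-2,III-1,III-2,III-3,IV-1,IV-2]: 16 consistent
V/I-1 aff ·: Vv|VV
V/I-2 aff ·: Vv|VV
V/II-1 aff I-1×I-2: Vv|VV
V/II-2 aff ·: Vv|VV
V/III-1 aff II-1×II-2: Vv|VV
V/III-2 ? ·: vv|Vv|VV
V/III-3 aff II-1×II-2: Vv|VV
V/IV-1 ? III-2×III-1: vv|Vv|VV
V/IV-2 aff III-2×III-1: Vv|VV
⇒ V over [I-1,I-2,II-1,II-2,III-1,III-2,III-3,IV-1,IV-2]: 384 consistent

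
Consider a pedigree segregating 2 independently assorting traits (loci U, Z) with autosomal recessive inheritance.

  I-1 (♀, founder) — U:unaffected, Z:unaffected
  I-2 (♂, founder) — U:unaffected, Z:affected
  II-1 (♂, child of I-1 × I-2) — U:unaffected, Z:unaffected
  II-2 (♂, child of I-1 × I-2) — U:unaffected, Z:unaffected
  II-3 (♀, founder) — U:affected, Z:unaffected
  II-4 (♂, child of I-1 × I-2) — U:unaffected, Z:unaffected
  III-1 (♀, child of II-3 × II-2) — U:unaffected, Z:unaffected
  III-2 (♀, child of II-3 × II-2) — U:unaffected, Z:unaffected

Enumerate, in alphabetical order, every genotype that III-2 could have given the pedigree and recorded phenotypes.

U/I-1 un ·: UU|Uu
U/I-2 un ·: UU|Uu
U/II-1 un I-1×I-2: UU|Uu
U/II-2 un I-1×I-2: UU|Uu
U/II-3 aff ·: uu
U/II-4 un I-1×I-2: UU|Uu
U/III-1 un II-3×II-2: Uu
U/III-2 un II-3×II-2: Uu
⇒ U over [I-1,I-2,II-1,II-2,II-3,II-4,III-1,III-2]: 25 consistent
Z/I-1 un ·: ZZ|Zz
Z/I-2 aff ·: zz
Z/II-1 un I-1×I-2: Zz
Z/II-2 un I-1×I-2: Zz
Z/II-3 un ·: ZZ|Zz
Z/II-4 un I-1×I-2: Zz
Z/III-1 un II-3×II-2: ZZ|Zz
Z/III-2 un II-3×II-2: ZZ|Zz
⇒ Z over [I-1,I-2,II-1,II-2,II-3,II-4,III-1,III-2]: 16 consistent

III-2 ∈ {Uu ZZ, Uu Zz}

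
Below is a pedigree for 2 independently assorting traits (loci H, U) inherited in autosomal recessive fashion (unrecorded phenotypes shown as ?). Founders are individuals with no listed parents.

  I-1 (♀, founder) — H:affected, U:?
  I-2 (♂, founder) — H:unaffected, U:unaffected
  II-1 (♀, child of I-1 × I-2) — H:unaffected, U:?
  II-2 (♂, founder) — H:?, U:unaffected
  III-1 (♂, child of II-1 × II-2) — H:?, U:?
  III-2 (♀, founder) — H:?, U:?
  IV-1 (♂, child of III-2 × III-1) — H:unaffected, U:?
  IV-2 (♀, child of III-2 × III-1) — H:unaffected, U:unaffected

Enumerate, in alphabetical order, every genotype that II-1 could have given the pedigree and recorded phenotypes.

II-1 ∈ {Hh UU, Hh Uu, Hh uu}

H/I-1 aff ·: hh
H/I-2 un ·: HH|Hh
H/II-1 un I-1×I-2: Hh
H/II-2 ? ·: HH|Hh|hh
H/III-1 ? II-1×II-2: HH|Hh|hh
H/III-2 ? ·: HH|Hh|hh
H/IV-1 un III-2×III-1: HH|Hh
H/IV-2 un III-2×III-1: HH|Hh
⇒ H over [I-1,I-2,II-1,II-2,III-1,III-2,IV-1,IV-2]: 86 consistent
U/I-1 ? ·: UU|Uu|uu
U/I-2 un ·: UU|Uu
U/II-1 ? I-1×I-2: UU|Uu|uu
U/II-2 un ·: UU|Uu
U/III-1 ? II-1×II-2: UU|Uu|uu
U/III-2 ? ·: UU|Uu|uu
U/IV-1 ? III-2×III-1: UU|Uu|uu
U/IV-2 un III-2×III-1: UU|Uu
⇒ U over [I-1,I-2,II-1,II-2,III-1,III-2,IV-1,IV-2]: 345 consistent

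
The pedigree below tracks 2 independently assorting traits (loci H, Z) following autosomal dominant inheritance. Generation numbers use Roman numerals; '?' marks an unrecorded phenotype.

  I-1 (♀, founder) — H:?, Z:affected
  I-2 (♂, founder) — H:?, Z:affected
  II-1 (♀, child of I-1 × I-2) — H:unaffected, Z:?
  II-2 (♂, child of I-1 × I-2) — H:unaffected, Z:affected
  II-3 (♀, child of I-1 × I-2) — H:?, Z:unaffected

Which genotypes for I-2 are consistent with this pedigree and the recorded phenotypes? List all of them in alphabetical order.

H/I-1 ? ·: hh|Hh
H/I-2 ? ·: hh|Hh
H/II-1 un I-1×I-2: hh
H/II-2 un I-1×I-2: hh
H/II-3 ? I-1×I-2: hh|Hh|HH
⇒ H over [I-1,I-2,II-1,II-2,II-3]: 8 consistent
Z/I-1 aff ·: Zz
Z/I-2 aff ·: Zz
Z/II-1 ? I-1×I-2: zz|Zz|ZZ
Z/II-2 aff I-1×I-2: Zz|ZZ
Z/II-3 un I-1×I-2: zz
⇒ Z over [I-1,I-2,II-1,II-2,II-3]: 6 consistent

I-2 ∈ {Hh Zz, hh Zz}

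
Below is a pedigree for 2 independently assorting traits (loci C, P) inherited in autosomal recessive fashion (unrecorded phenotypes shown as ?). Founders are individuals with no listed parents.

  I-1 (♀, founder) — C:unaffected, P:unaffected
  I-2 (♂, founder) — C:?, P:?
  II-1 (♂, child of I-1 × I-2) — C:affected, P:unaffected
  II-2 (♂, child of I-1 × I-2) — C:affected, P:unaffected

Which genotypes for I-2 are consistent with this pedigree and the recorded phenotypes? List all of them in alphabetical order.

C/I-1 un ·: Cc
C/I-2 ? ·: Cc|cc
C/II-1 aff I-1×I-2: cc
C/II-2 aff I-1×I-2: cc
⇒ C over [I-1,I-2,II-1,II-2]: 2 consistent
P/I-1 un ·: PP|Pp
P/I-2 ? ·: PP|Pp|pp
P/II-1 un I-1×I-2: PP|Pp
P/II-2 un I-1×I-2: PP|Pp
⇒ P over [I-1,I-2,II-1,II-2]: 15 consistent

I-2 ∈ {Cc PP, Cc Pp, Cc pp, cc PP, cc Pp, cc pp}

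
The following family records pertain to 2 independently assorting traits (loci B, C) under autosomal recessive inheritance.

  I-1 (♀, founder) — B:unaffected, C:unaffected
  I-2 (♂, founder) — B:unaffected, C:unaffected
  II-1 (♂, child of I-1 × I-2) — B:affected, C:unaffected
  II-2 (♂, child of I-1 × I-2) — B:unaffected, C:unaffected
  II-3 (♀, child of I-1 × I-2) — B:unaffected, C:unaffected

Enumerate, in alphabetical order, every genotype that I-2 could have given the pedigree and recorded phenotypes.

I-2 ∈ {Bb CC, Bb Cc}

B/I-1 un ·: Bb
B/I-2 un ·: Bb
B/II-1 aff I-1×I-2: bb
B/II-2 un I-1×I-2: BB|Bb
B/II-3 un I-1×I-2: BB|Bb
⇒ B over [I-1,I-2,II-1,II-2,II-3]: 4 consistent
C/I-1 un ·: CC|Cc
C/I-2 un ·: CC|Cc
C/II-1 un I-1×I-2: CC|Cc
C/II-2 un I-1×I-2: CC|Cc
C/II-3 un I-1×I-2: CC|Cc
⇒ C over [I-1,I-2,II-1,II-2,II-3]: 25 consistent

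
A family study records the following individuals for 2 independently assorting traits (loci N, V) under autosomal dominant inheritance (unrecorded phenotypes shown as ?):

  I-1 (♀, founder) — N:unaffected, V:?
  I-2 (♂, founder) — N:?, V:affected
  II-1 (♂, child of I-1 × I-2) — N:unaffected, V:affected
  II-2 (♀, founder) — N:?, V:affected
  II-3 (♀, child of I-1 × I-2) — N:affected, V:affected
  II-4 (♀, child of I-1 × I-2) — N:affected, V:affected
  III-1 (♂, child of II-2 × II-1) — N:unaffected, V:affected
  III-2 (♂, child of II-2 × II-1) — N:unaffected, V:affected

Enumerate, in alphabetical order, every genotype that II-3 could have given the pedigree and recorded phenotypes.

II-3 ∈ {Nn VV, Nn Vv}

N/I-1 un ·: nn
N/I-2 ? ·: Nn
N/II-1 un I-1×I-2: nn
N/II-2 ? ·: nn|Nn
N/II-3 aff I-1×I-2: Nn
N/II-4 aff I-1×I-2: Nn
N/III-1 un II-2×II-1: nn
N/III-2 un II-2×II-1: nn
⇒ N over [I-1,I-2,II-1,II-2,II-3,II-4,III-1,III-2]: 2 consistent
V/I-1 ? ·: vv|Vv|VV
V/I-2 aff ·: Vv|VV
V/II-1 aff I-1×I-2: Vv|VV
V/II-2 aff ·: Vv|VV
V/II-3 aff I-1×I-2: Vv|VV
V/II-4 aff I-1×I-2: Vv|VV
V/III-1 aff II-2×II-1: Vv|VV
V/III-2 aff II-2×II-1: Vv|VV
⇒ V over [I-1,I-2,II-1,II-2,II-3,II-4,III-1,III-2]: 177 consistent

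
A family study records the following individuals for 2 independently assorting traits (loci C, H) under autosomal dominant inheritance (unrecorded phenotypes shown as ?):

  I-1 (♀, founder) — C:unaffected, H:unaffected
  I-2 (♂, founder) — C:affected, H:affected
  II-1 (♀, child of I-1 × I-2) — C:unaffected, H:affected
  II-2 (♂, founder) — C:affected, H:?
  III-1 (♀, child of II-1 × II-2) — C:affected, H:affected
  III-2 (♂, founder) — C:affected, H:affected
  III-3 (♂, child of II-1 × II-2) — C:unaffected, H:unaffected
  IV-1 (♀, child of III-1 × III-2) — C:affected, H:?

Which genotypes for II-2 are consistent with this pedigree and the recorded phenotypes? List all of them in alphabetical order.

II-2 ∈ {Cc Hh, Cc hh}

C/I-1 un ·: cc
C/I-2 aff ·: Cc
C/II-1 un I-1×I-2: cc
C/II-2 aff ·: Cc
C/III-1 aff II-1×II-2: Cc
C/III-2 aff ·: Cc|CC
C/III-3 un II-1×II-2: cc
C/IV-1 aff III-1×III-2: Cc|CC
⇒ C over [I-1,I-2,II-1,II-2,III-1,III-2,III-3,IV-1]: 4 consistent
H/I-1 un ·: hh
H/I-2 aff ·: Hh|HH
H/II-1 aff I-1×I-2: Hh
H/II-2 ? ·: hh|Hh
H/III-1 aff II-1×II-2: Hh|HH
H/III-2 aff ·: Hh|HH
H/III-3 un II-1×II-2: hh
H/IV-1 ? III-1×III-2: hh|Hh|HH
⇒ H over [I-1,I-2,II-1,II-2,III-1,III-2,III-3,IV-1]: 26 consistent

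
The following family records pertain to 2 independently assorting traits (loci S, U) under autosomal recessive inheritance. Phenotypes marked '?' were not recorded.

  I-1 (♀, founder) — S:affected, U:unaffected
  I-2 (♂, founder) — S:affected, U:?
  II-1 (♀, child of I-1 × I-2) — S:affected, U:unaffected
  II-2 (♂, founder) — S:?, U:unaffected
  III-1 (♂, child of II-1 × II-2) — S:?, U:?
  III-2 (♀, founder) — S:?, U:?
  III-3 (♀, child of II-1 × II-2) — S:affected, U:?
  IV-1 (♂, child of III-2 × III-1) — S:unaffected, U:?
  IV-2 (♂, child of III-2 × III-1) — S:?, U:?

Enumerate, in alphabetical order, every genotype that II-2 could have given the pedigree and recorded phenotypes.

S/I-1 aff ·: ss
S/I-2 aff ·: ss
S/II-1 aff I-1×I-2: ss
S/II-2 ? ·: Ss|ss
S/III-1 ? II-1×II-2: Ss|ss
S/III-2 ? ·: SS|Ss|ss
S/III-3 aff II-1×II-2: ss
S/IV-1 un III-2×III-1: SS|Ss
S/IV-2 ? III-2×III-1: SS|Ss|ss
⇒ S over [I-1,I-2,II-1,II-2,III-1,III-2,III-3,IV-1,IV-2]: 18 consistent
U/I-1 un ·: UU|Uu
U/I-2 ? ·: UU|Uu|uu
U/II-1 un I-1×I-2: UU|Uu
U/II-2 un ·: UU|Uu
U/III-1 ? II-1×II-2: UU|Uu|uu
U/III-2 ? ·: UU|Uu|uu
U/III-3 ? II-1×II-2: UU|Uu|uu
U/IV-1 ? III-2×III-1: UU|Uu|uu
U/IV-2 ? III-2×III-1: UU|Uu|uu
⇒ U over [I-1,I-2,II-1,II-2,III-1,III-2,III-3,IV-1,IV-2]: 873 consistent

II-2 ∈ {Ss UU, Ss Uu, ss UU, ss Uu}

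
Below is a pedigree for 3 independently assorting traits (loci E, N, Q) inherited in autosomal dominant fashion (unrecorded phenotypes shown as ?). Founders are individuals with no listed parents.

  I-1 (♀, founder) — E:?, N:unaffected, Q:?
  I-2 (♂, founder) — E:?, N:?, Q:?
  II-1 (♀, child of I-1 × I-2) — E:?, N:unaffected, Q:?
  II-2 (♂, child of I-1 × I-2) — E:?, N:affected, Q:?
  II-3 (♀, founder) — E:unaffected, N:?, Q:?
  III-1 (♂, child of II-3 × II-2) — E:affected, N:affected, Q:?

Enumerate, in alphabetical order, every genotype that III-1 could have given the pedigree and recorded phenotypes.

III-1 ∈ {Ee NN QQ, Ee NN Qq, Ee NN qq, Ee Nn QQ, Ee Nn Qq, Ee Nn qq}

E/I-1 ? ·: ee|Ee|EE
E/I-2 ? ·: ee|Ee|EE
E/II-1 ? I-1×I-2: ee|Ee|EE
E/II-2 ? I-1×I-2: Ee|EE
E/II-3 un ·: ee
E/III-1 aff II-3×II-2: Ee
⇒ E over [I-1,I-2,II-1,II-2,II-3,III-1]: 21 consistent
N/I-1 un ·: nn
N/I-2 ? ·: Nn
N/II-1 un I-1×I-2: nn
N/II-2 aff I-1×I-2: Nn
N/II-3 ? ·: nn|Nn|NN
N/III-1 aff II-3×II-2: Nn|NN
⇒ N over [I-1,I-2,II-1,II-2,II-3,III-1]: 5 consistent
Q/I-1 ? ·: qq|Qq|QQ
Q/I-2 ? ·: qq|Qq|QQ
Q/II-1 ? I-1×I-2: qq|Qq|QQ
Q/II-2 ? I-1×I-2: qq|Qq|QQ
Q/II-3 ? ·: qq|Qq|QQ
Q/III-1 ? II-3×II-2: qq|Qq|QQ
⇒ Q over [I-1,I-2,II-1,II-2,II-3,III-1]: 155 consistent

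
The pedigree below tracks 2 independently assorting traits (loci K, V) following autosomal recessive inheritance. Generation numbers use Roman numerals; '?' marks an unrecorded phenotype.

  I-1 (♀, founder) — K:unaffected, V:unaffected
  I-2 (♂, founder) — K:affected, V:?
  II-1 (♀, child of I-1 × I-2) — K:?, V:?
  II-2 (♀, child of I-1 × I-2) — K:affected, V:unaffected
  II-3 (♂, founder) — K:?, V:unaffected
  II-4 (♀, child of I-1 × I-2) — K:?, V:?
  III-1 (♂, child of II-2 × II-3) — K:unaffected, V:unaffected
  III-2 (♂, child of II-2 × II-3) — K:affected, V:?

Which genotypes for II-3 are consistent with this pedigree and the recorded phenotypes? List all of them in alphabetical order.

II-3 ∈ {Kk VV, Kk Vv}

K/I-1 un ·: Kk
K/I-2 aff ·: kk
K/II-1 ? I-1×I-2: Kk|kk
K/II-2 aff I-1×I-2: kk
K/II-3 ? ·: Kk
K/II-4 ? I-1×I-2: Kk|kk
K/III-1 un II-2×II-3: Kk
K/III-2 aff II-2×II-3: kk
⇒ K over [I-1,I-2,II-1,II-2,II-3,II-4,III-1,III-2]: 4 consistent
V/I-1 un ·: VV|Vv
V/I-2 ? ·: VV|Vv|vv
V/II-1 ? I-1×I-2: VV|Vv|vv
V/II-2 un I-1×I-2: VV|Vv
V/II-3 un ·: VV|Vv
V/II-4 ? I-1×I-2: VV|Vv|vv
V/III-1 un II-2×II-3: VV|Vv
V/III-2 ? II-2×II-3: VV|Vv|vv
⇒ V over [I-1,I-2,II-1,II-2,II-3,II-4,III-1,III-2]: 310 consistent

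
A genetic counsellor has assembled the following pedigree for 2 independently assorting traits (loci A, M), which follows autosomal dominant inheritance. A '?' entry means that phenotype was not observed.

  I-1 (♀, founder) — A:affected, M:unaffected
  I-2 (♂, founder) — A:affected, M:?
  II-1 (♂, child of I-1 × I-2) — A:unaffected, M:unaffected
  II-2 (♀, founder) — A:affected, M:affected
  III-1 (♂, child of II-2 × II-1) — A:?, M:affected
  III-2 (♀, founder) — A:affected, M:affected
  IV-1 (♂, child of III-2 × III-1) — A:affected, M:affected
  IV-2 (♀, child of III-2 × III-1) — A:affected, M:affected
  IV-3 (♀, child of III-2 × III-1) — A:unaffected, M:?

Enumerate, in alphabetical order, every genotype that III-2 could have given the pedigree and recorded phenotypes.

III-2 ∈ {Aa MM, Aa Mm}

A/I-1 aff ·: Aa
A/I-2 aff ·: Aa
A/II-1 un I-1×I-2: aa
A/II-2 aff ·: Aa|AA
A/III-1 ? II-2×II-1: aa|Aa
A/III-2 aff ·: Aa
A/IV-1 aff III-2×III-1: Aa|AA
A/IV-2 aff III-2×III-1: Aa|AA
A/IV-3 un III-2×III-1: aa
⇒ A over [I-1,I-2,II-1,II-2,III-1,III-2,IV-1,IV-2,IV-3]: 9 consistent
M/I-1 un ·: mm
M/I-2 ? ·: mm|Mm
M/II-1 un I-1×I-2: mm
M/II-2 aff ·: Mm|MM
M/III-1 aff II-2×II-1: Mm
M/III-2 aff ·: Mm|MM
M/IV-1 aff III-2×III-1: Mm|MM
M/IV-2 aff III-2×III-1: Mm|MM
M/IV-3 ? III-2×III-1: mm|Mm|MM
⇒ M over [I-1,I-2,II-1,II-2,III-1,III-2,IV-1,IV-2,IV-3]: 80 consistent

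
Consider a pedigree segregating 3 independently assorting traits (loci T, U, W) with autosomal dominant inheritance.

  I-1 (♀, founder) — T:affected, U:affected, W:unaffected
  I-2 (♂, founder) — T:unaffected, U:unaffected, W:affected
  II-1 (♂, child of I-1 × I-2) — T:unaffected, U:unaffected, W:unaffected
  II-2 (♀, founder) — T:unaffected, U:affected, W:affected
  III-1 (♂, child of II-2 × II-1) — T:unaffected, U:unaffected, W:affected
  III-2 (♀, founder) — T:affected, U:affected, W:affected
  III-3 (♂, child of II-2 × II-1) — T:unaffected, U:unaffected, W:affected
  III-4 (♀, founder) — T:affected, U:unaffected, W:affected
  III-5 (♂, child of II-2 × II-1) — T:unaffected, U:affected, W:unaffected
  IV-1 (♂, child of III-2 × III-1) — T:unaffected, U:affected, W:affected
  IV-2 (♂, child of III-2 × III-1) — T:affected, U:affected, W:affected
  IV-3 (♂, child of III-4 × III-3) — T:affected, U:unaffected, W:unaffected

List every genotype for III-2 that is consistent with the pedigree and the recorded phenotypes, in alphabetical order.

T/I-1 aff ·: Tt
T/I-2 un ·: tt
T/II-1 un I-1×I-2: tt
T/II-2 un ·: tt
T/III-1 un II-2×II-1: tt
T/III-2 aff ·: Tt
T/III-3 un II-2×II-1: tt
T/III-4 aff ·: Tt|TT
T/III-5 un II-2×II-1: tt
T/IV-1 un III-2×III-1: tt
T/IV-2 aff III-2×III-1: Tt
T/IV-3 aff III-4×III-3: Tt
⇒ T over [I-1,I-2,II-1,II-2,III-1,III-2,III-3,III-4,III-5,IV-1,IV-2,IV-3]: 2 consistent
U/I-1 aff ·: Uu
U/I-2 un ·: uu
U/II-1 un I-1×I-2: uu
U/II-2 aff ·: Uu
U/III-1 un II-2×II-1: uu
U/III-2 aff ·: Uu|UU
U/III-3 un II-2×II-1: uu
U/III-4 un ·: uu
U/III-5 aff II-2×II-1: Uu
U/IV-1 aff III-2×III-1: Uu
U/IV-2 aff III-2×III-1: Uu
U/IV-3 un III-4×III-3: uu
⇒ U over [I-1,I-2,II-1,II-2,III-1,III-2,III-3,III-4,III-5,IV-1,IV-2,IV-3]: 2 consistent
W/I-1 un ·: ww
W/I-2 aff ·: Ww
W/II-1 un I-1×I-2: ww
W/II-2 aff ·: Ww
W/III-1 aff II-2×II-1: Ww
W/III-2 aff ·: Ww|WW
W/III-3 aff II-2×II-1: Ww
W/III-4 aff ·: Ww
W/III-5 un II-2×II-1: ww
W/IV-1 aff III-2×III-1: Ww|WW
W/IV-2 aff III-2×III-1: Ww|WW
W/IV-3 un III-4×III-3: ww
⇒ W over [I-1,I-2,II-1,II-2,III-1,III-2,III-3,III-4,III-5,IV-1,IV-2,IV-3]: 8 consistent

III-2 ∈ {Tt UU WW, Tt UU Ww, Tt Uu WW, Tt Uu Ww}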